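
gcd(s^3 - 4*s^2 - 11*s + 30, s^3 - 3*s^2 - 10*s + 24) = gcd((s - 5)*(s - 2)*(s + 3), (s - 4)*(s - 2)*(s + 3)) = s^2 + s - 6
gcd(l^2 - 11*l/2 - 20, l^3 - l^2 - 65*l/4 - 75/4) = l + 5/2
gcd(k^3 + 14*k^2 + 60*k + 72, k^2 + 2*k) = k + 2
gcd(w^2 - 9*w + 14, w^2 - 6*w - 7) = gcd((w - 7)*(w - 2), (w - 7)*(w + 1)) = w - 7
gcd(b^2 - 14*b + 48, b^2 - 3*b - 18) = b - 6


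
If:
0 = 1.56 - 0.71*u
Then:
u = 2.20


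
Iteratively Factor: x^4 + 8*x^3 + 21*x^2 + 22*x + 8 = (x + 2)*(x^3 + 6*x^2 + 9*x + 4) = (x + 1)*(x + 2)*(x^2 + 5*x + 4) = (x + 1)^2*(x + 2)*(x + 4)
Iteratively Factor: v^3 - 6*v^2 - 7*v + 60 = (v + 3)*(v^2 - 9*v + 20) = (v - 5)*(v + 3)*(v - 4)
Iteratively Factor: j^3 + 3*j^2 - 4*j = (j - 1)*(j^2 + 4*j) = j*(j - 1)*(j + 4)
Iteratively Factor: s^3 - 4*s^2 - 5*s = (s + 1)*(s^2 - 5*s) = (s - 5)*(s + 1)*(s)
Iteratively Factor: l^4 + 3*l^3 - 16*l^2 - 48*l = (l + 3)*(l^3 - 16*l) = (l + 3)*(l + 4)*(l^2 - 4*l) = (l - 4)*(l + 3)*(l + 4)*(l)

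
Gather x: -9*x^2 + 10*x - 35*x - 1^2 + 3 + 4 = -9*x^2 - 25*x + 6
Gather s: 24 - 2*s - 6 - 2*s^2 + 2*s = 18 - 2*s^2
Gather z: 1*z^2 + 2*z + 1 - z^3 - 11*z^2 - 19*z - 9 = -z^3 - 10*z^2 - 17*z - 8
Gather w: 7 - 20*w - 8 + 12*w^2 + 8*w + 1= 12*w^2 - 12*w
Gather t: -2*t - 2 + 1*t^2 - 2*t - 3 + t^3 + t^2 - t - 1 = t^3 + 2*t^2 - 5*t - 6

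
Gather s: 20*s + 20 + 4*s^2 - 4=4*s^2 + 20*s + 16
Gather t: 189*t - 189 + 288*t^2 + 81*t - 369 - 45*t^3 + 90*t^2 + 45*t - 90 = -45*t^3 + 378*t^2 + 315*t - 648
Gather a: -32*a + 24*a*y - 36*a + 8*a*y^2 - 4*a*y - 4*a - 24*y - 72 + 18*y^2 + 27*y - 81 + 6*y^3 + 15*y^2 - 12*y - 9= a*(8*y^2 + 20*y - 72) + 6*y^3 + 33*y^2 - 9*y - 162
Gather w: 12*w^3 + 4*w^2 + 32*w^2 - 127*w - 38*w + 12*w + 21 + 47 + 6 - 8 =12*w^3 + 36*w^2 - 153*w + 66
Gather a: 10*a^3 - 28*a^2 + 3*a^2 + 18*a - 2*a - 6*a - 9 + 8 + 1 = 10*a^3 - 25*a^2 + 10*a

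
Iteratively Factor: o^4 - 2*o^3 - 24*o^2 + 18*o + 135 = (o - 3)*(o^3 + o^2 - 21*o - 45) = (o - 3)*(o + 3)*(o^2 - 2*o - 15) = (o - 5)*(o - 3)*(o + 3)*(o + 3)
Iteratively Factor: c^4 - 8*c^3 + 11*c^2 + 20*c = (c)*(c^3 - 8*c^2 + 11*c + 20) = c*(c - 5)*(c^2 - 3*c - 4) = c*(c - 5)*(c + 1)*(c - 4)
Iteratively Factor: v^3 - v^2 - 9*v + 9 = (v - 3)*(v^2 + 2*v - 3) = (v - 3)*(v + 3)*(v - 1)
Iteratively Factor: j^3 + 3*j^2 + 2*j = (j + 2)*(j^2 + j) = (j + 1)*(j + 2)*(j)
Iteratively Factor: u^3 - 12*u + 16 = (u - 2)*(u^2 + 2*u - 8) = (u - 2)^2*(u + 4)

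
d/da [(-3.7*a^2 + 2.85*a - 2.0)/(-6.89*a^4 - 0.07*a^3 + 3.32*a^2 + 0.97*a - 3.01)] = (-50.986*a^5 + 58.6505*a^4 - 54.721*a^3 - 13.471*a^2 + 35.554*a - 6.6385)/(47.4721*a^8 + 0.9646*a^7 - 45.7447*a^6 - 13.8314*a^5 + 52.3644*a^4 + 6.8622*a^3 - 19.0455*a^2 - 5.8394*a + 9.0601)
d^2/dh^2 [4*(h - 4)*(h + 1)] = 8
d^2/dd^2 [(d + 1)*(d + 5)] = 2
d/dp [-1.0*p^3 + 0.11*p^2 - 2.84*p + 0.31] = -3.0*p^2 + 0.22*p - 2.84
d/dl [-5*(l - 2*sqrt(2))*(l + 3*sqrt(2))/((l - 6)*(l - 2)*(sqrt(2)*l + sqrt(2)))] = 5*(sqrt(2)*l^4 + 4*l^3 - 40*sqrt(2)*l^2 - 14*l^2 + 144*sqrt(2)*l - 48*sqrt(2) - 24)/(2*(l^6 - 14*l^5 + 57*l^4 - 32*l^3 - 152*l^2 + 96*l + 144))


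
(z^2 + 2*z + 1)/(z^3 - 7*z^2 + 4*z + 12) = (z + 1)/(z^2 - 8*z + 12)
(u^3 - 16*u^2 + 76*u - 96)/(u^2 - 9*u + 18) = (u^2 - 10*u + 16)/(u - 3)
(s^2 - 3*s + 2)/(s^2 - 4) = (s - 1)/(s + 2)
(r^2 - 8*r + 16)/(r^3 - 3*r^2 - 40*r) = (-r^2 + 8*r - 16)/(r*(-r^2 + 3*r + 40))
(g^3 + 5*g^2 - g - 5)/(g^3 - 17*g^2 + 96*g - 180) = (g^3 + 5*g^2 - g - 5)/(g^3 - 17*g^2 + 96*g - 180)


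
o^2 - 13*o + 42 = (o - 7)*(o - 6)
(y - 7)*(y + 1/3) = y^2 - 20*y/3 - 7/3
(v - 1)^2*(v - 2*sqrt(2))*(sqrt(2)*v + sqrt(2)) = sqrt(2)*v^4 - 4*v^3 - sqrt(2)*v^3 - sqrt(2)*v^2 + 4*v^2 + sqrt(2)*v + 4*v - 4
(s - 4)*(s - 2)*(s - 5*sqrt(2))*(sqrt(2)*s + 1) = sqrt(2)*s^4 - 9*s^3 - 6*sqrt(2)*s^3 + 3*sqrt(2)*s^2 + 54*s^2 - 72*s + 30*sqrt(2)*s - 40*sqrt(2)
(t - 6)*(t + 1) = t^2 - 5*t - 6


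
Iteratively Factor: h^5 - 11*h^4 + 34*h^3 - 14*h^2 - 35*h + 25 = (h + 1)*(h^4 - 12*h^3 + 46*h^2 - 60*h + 25) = (h - 5)*(h + 1)*(h^3 - 7*h^2 + 11*h - 5) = (h - 5)*(h - 1)*(h + 1)*(h^2 - 6*h + 5) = (h - 5)*(h - 1)^2*(h + 1)*(h - 5)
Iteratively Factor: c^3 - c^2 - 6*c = (c)*(c^2 - c - 6) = c*(c - 3)*(c + 2)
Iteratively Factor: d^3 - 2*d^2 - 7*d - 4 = (d - 4)*(d^2 + 2*d + 1) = (d - 4)*(d + 1)*(d + 1)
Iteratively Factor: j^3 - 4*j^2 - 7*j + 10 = (j - 5)*(j^2 + j - 2) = (j - 5)*(j + 2)*(j - 1)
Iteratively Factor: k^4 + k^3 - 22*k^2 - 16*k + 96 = (k - 4)*(k^3 + 5*k^2 - 2*k - 24) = (k - 4)*(k + 3)*(k^2 + 2*k - 8) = (k - 4)*(k + 3)*(k + 4)*(k - 2)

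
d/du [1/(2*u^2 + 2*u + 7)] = 2*(-2*u - 1)/(2*u^2 + 2*u + 7)^2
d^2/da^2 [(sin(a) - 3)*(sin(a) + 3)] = 2*cos(2*a)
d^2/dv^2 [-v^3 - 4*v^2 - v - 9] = -6*v - 8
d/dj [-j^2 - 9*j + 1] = -2*j - 9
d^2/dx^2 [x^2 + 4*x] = 2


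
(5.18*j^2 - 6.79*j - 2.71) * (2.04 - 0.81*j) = -4.1958*j^3 + 16.0671*j^2 - 11.6565*j - 5.5284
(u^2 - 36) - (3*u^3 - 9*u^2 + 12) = -3*u^3 + 10*u^2 - 48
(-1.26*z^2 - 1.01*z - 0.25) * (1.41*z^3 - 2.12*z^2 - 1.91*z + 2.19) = -1.7766*z^5 + 1.2471*z^4 + 4.1953*z^3 - 0.3003*z^2 - 1.7344*z - 0.5475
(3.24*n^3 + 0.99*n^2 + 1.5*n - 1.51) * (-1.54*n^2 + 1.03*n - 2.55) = -4.9896*n^5 + 1.8126*n^4 - 9.5523*n^3 + 1.3459*n^2 - 5.3803*n + 3.8505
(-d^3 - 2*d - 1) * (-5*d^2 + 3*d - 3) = 5*d^5 - 3*d^4 + 13*d^3 - d^2 + 3*d + 3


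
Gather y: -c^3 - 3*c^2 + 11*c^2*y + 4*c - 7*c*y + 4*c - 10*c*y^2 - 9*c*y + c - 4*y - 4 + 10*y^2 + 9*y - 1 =-c^3 - 3*c^2 + 9*c + y^2*(10 - 10*c) + y*(11*c^2 - 16*c + 5) - 5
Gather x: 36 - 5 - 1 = 30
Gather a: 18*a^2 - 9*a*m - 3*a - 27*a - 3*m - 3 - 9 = 18*a^2 + a*(-9*m - 30) - 3*m - 12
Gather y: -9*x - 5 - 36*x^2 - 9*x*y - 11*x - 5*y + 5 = -36*x^2 - 20*x + y*(-9*x - 5)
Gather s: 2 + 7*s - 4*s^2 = -4*s^2 + 7*s + 2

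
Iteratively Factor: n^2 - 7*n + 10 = (n - 5)*(n - 2)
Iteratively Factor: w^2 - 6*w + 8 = (w - 2)*(w - 4)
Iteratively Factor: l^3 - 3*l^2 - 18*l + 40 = (l - 5)*(l^2 + 2*l - 8) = (l - 5)*(l + 4)*(l - 2)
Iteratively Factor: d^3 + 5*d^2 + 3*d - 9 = (d + 3)*(d^2 + 2*d - 3) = (d - 1)*(d + 3)*(d + 3)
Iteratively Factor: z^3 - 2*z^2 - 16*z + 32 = (z - 2)*(z^2 - 16) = (z - 2)*(z + 4)*(z - 4)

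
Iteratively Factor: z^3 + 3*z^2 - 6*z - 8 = (z + 4)*(z^2 - z - 2) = (z - 2)*(z + 4)*(z + 1)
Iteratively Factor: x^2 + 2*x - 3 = (x - 1)*(x + 3)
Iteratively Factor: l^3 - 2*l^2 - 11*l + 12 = (l + 3)*(l^2 - 5*l + 4) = (l - 1)*(l + 3)*(l - 4)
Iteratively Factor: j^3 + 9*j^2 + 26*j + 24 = (j + 4)*(j^2 + 5*j + 6) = (j + 2)*(j + 4)*(j + 3)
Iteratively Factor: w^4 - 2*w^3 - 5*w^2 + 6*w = (w - 3)*(w^3 + w^2 - 2*w) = (w - 3)*(w + 2)*(w^2 - w) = w*(w - 3)*(w + 2)*(w - 1)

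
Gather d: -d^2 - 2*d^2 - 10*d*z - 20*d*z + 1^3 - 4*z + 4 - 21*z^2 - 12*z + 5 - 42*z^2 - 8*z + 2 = -3*d^2 - 30*d*z - 63*z^2 - 24*z + 12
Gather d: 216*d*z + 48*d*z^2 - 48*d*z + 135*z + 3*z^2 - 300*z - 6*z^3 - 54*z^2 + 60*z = d*(48*z^2 + 168*z) - 6*z^3 - 51*z^2 - 105*z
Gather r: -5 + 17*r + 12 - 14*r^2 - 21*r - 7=-14*r^2 - 4*r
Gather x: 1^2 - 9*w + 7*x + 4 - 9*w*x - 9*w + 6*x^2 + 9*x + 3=-18*w + 6*x^2 + x*(16 - 9*w) + 8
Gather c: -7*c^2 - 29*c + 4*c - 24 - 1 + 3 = -7*c^2 - 25*c - 22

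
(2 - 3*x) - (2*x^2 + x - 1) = -2*x^2 - 4*x + 3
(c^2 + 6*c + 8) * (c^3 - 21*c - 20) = c^5 + 6*c^4 - 13*c^3 - 146*c^2 - 288*c - 160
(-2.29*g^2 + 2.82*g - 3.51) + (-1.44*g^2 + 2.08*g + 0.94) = -3.73*g^2 + 4.9*g - 2.57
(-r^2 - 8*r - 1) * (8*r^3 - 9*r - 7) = -8*r^5 - 64*r^4 + r^3 + 79*r^2 + 65*r + 7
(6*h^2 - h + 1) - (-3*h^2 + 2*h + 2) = 9*h^2 - 3*h - 1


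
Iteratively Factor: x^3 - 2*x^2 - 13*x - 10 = (x + 1)*(x^2 - 3*x - 10) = (x - 5)*(x + 1)*(x + 2)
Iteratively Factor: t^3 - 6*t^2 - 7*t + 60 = (t + 3)*(t^2 - 9*t + 20) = (t - 4)*(t + 3)*(t - 5)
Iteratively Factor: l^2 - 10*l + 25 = (l - 5)*(l - 5)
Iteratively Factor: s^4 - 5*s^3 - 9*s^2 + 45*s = (s - 3)*(s^3 - 2*s^2 - 15*s) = s*(s - 3)*(s^2 - 2*s - 15) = s*(s - 5)*(s - 3)*(s + 3)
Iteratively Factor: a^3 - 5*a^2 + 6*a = (a - 2)*(a^2 - 3*a) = (a - 3)*(a - 2)*(a)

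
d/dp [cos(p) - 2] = -sin(p)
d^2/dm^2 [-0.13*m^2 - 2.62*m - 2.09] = -0.260000000000000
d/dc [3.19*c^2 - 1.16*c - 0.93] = 6.38*c - 1.16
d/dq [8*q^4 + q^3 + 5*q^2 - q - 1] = 32*q^3 + 3*q^2 + 10*q - 1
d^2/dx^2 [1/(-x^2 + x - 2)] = 2*(x^2 - x - (2*x - 1)^2 + 2)/(x^2 - x + 2)^3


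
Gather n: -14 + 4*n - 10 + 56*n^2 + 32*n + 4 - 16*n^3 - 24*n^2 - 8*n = -16*n^3 + 32*n^2 + 28*n - 20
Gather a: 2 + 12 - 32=-18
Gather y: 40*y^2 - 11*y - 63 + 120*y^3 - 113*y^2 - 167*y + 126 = 120*y^3 - 73*y^2 - 178*y + 63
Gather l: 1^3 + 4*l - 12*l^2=-12*l^2 + 4*l + 1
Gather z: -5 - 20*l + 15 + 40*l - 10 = 20*l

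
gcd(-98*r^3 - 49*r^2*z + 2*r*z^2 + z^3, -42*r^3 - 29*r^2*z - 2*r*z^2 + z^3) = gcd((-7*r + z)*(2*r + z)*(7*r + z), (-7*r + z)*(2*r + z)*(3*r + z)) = -14*r^2 - 5*r*z + z^2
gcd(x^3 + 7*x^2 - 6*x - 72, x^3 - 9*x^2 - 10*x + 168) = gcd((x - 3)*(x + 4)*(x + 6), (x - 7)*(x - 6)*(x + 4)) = x + 4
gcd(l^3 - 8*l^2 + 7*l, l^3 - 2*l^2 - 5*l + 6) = l - 1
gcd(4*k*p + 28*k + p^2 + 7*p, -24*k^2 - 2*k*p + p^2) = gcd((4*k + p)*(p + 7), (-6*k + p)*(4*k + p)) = 4*k + p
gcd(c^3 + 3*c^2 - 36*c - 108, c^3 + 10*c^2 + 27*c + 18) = c^2 + 9*c + 18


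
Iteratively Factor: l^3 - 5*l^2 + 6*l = (l - 3)*(l^2 - 2*l) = l*(l - 3)*(l - 2)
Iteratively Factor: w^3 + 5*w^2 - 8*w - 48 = (w + 4)*(w^2 + w - 12) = (w - 3)*(w + 4)*(w + 4)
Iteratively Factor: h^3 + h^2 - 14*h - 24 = (h + 2)*(h^2 - h - 12) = (h + 2)*(h + 3)*(h - 4)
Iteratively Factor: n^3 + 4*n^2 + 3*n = (n + 3)*(n^2 + n) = (n + 1)*(n + 3)*(n)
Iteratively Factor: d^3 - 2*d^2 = (d)*(d^2 - 2*d) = d*(d - 2)*(d)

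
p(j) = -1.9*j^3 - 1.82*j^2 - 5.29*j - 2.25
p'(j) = -5.7*j^2 - 3.64*j - 5.29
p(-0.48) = 0.08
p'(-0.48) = -4.86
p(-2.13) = 19.12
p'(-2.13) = -23.40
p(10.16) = -2236.53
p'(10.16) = -630.66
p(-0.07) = -1.89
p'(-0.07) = -5.06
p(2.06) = -37.48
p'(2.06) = -36.98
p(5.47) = -396.61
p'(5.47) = -195.75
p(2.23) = -44.17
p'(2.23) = -41.75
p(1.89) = -31.58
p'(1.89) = -32.53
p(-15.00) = 6080.10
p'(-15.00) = -1233.19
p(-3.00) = 48.54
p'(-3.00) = -45.67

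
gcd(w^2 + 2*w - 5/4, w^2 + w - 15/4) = w + 5/2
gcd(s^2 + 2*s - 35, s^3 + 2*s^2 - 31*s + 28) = s + 7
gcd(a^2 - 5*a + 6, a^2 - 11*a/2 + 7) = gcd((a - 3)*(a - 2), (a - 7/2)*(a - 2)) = a - 2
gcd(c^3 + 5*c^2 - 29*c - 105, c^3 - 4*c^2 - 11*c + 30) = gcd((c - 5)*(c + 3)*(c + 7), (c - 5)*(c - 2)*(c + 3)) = c^2 - 2*c - 15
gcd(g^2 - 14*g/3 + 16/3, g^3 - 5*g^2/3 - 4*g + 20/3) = g - 2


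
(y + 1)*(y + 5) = y^2 + 6*y + 5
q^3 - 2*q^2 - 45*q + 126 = (q - 6)*(q - 3)*(q + 7)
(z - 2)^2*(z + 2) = z^3 - 2*z^2 - 4*z + 8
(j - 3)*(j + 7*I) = j^2 - 3*j + 7*I*j - 21*I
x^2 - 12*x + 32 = (x - 8)*(x - 4)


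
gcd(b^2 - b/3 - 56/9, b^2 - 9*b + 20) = 1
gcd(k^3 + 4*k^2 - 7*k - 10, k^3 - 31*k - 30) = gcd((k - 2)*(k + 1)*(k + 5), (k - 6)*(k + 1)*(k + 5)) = k^2 + 6*k + 5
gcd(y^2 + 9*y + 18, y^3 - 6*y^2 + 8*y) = 1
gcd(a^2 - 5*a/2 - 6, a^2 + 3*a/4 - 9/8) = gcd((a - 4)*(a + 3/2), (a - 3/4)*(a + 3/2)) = a + 3/2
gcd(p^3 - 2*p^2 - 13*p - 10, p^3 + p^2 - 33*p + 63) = 1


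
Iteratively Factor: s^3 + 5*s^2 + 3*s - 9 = (s + 3)*(s^2 + 2*s - 3) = (s + 3)^2*(s - 1)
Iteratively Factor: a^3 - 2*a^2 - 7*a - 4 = (a - 4)*(a^2 + 2*a + 1) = (a - 4)*(a + 1)*(a + 1)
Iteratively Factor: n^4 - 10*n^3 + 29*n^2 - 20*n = (n - 5)*(n^3 - 5*n^2 + 4*n) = (n - 5)*(n - 4)*(n^2 - n) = n*(n - 5)*(n - 4)*(n - 1)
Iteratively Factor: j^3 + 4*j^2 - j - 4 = (j + 4)*(j^2 - 1) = (j - 1)*(j + 4)*(j + 1)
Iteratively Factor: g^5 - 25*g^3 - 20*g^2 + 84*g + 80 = (g + 2)*(g^4 - 2*g^3 - 21*g^2 + 22*g + 40) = (g - 5)*(g + 2)*(g^3 + 3*g^2 - 6*g - 8) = (g - 5)*(g - 2)*(g + 2)*(g^2 + 5*g + 4) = (g - 5)*(g - 2)*(g + 1)*(g + 2)*(g + 4)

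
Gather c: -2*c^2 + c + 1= -2*c^2 + c + 1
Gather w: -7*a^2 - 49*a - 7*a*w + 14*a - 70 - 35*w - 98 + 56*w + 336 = -7*a^2 - 35*a + w*(21 - 7*a) + 168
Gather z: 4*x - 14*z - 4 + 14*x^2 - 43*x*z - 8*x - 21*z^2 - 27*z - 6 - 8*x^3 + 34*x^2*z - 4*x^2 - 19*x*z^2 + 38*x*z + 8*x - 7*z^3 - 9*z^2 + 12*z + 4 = -8*x^3 + 10*x^2 + 4*x - 7*z^3 + z^2*(-19*x - 30) + z*(34*x^2 - 5*x - 29) - 6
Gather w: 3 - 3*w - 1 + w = 2 - 2*w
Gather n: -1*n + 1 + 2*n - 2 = n - 1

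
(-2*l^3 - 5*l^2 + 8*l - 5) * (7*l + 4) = -14*l^4 - 43*l^3 + 36*l^2 - 3*l - 20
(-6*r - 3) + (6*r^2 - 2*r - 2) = 6*r^2 - 8*r - 5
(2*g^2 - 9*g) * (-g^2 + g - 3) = -2*g^4 + 11*g^3 - 15*g^2 + 27*g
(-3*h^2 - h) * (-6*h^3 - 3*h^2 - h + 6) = 18*h^5 + 15*h^4 + 6*h^3 - 17*h^2 - 6*h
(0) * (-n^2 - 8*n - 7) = 0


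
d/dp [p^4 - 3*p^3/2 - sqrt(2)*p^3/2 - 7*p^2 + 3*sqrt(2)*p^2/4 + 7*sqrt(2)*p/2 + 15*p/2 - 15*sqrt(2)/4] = 4*p^3 - 9*p^2/2 - 3*sqrt(2)*p^2/2 - 14*p + 3*sqrt(2)*p/2 + 7*sqrt(2)/2 + 15/2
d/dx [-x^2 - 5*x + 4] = -2*x - 5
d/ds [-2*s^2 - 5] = -4*s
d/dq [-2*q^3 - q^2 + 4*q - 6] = -6*q^2 - 2*q + 4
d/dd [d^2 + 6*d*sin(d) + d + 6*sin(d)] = 6*d*cos(d) + 2*d + 6*sqrt(2)*sin(d + pi/4) + 1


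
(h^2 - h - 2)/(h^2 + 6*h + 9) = (h^2 - h - 2)/(h^2 + 6*h + 9)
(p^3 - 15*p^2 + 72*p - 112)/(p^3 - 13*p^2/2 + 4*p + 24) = 2*(p - 7)/(2*p + 3)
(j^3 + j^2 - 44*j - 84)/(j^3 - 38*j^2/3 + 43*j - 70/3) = 3*(j^2 + 8*j + 12)/(3*j^2 - 17*j + 10)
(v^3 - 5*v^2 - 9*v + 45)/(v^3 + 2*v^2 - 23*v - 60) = (v - 3)/(v + 4)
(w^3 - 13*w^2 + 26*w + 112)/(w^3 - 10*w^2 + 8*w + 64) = (w - 7)/(w - 4)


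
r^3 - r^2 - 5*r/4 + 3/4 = (r - 3/2)*(r - 1/2)*(r + 1)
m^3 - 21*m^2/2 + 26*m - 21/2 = (m - 7)*(m - 3)*(m - 1/2)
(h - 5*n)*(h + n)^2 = h^3 - 3*h^2*n - 9*h*n^2 - 5*n^3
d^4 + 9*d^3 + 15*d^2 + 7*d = d*(d + 1)^2*(d + 7)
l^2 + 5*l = l*(l + 5)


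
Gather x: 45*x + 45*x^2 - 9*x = 45*x^2 + 36*x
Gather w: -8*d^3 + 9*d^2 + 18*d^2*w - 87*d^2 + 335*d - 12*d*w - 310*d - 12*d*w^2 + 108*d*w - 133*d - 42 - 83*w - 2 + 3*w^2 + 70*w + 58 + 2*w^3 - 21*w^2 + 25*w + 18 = -8*d^3 - 78*d^2 - 108*d + 2*w^3 + w^2*(-12*d - 18) + w*(18*d^2 + 96*d + 12) + 32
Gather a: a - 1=a - 1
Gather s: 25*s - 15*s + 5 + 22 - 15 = 10*s + 12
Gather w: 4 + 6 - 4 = 6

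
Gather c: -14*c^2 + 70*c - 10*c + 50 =-14*c^2 + 60*c + 50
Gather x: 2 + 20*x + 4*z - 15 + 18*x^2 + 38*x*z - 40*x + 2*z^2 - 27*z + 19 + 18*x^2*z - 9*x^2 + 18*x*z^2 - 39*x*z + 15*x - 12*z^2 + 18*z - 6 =x^2*(18*z + 9) + x*(18*z^2 - z - 5) - 10*z^2 - 5*z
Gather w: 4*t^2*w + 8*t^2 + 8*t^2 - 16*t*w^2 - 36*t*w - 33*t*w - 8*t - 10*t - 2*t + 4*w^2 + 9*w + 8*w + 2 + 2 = 16*t^2 - 20*t + w^2*(4 - 16*t) + w*(4*t^2 - 69*t + 17) + 4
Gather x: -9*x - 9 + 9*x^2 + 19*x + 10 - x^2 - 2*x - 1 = 8*x^2 + 8*x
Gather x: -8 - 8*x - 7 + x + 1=-7*x - 14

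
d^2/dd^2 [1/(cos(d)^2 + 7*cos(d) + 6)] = (-4*sin(d)^4 + 27*sin(d)^2 + 273*cos(d)/4 - 21*cos(3*d)/4 + 63)/((cos(d) + 1)^3*(cos(d) + 6)^3)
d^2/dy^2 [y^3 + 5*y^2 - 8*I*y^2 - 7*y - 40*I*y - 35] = 6*y + 10 - 16*I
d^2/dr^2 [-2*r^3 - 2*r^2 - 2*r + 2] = -12*r - 4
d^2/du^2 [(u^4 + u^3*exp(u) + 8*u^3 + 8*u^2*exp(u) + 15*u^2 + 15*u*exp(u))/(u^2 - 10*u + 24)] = (u^7*exp(u) - 10*u^6*exp(u) + 2*u^6 - 57*u^5*exp(u) - 60*u^5 + 806*u^4*exp(u) + 744*u^4 - 434*u^3*exp(u) - 2324*u^3 - 13248*u^2*exp(u) - 6768*u^2 + 21168*u*exp(u) + 27648*u + 33696*exp(u) + 17280)/(u^6 - 30*u^5 + 372*u^4 - 2440*u^3 + 8928*u^2 - 17280*u + 13824)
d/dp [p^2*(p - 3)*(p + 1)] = 2*p*(2*p^2 - 3*p - 3)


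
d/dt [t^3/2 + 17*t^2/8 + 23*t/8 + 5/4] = 3*t^2/2 + 17*t/4 + 23/8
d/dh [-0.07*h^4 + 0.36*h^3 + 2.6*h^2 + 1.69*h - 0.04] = -0.28*h^3 + 1.08*h^2 + 5.2*h + 1.69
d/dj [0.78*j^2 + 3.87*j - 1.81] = 1.56*j + 3.87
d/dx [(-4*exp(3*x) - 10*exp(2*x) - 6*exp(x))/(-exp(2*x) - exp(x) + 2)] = 4*(exp(4*x) + 2*exp(3*x) - 5*exp(2*x) - 10*exp(x) - 3)*exp(x)/(exp(4*x) + 2*exp(3*x) - 3*exp(2*x) - 4*exp(x) + 4)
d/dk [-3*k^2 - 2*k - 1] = -6*k - 2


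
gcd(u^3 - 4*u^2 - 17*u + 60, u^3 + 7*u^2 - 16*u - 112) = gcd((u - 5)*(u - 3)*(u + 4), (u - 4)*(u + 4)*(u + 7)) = u + 4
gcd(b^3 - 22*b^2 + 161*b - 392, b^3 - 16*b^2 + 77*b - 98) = b^2 - 14*b + 49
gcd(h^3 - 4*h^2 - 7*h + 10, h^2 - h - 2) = 1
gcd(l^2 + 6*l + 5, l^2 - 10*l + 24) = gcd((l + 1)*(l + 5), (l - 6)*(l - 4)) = 1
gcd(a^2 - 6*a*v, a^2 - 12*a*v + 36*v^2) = -a + 6*v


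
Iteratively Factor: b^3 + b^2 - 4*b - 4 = (b + 2)*(b^2 - b - 2) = (b + 1)*(b + 2)*(b - 2)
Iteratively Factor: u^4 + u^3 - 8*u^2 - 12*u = (u)*(u^3 + u^2 - 8*u - 12) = u*(u - 3)*(u^2 + 4*u + 4) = u*(u - 3)*(u + 2)*(u + 2)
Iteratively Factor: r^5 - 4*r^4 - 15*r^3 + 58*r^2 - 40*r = (r)*(r^4 - 4*r^3 - 15*r^2 + 58*r - 40) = r*(r - 1)*(r^3 - 3*r^2 - 18*r + 40) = r*(r - 1)*(r + 4)*(r^2 - 7*r + 10) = r*(r - 2)*(r - 1)*(r + 4)*(r - 5)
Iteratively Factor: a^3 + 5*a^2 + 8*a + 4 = (a + 2)*(a^2 + 3*a + 2) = (a + 2)^2*(a + 1)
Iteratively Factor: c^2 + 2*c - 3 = (c + 3)*(c - 1)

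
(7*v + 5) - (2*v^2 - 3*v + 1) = -2*v^2 + 10*v + 4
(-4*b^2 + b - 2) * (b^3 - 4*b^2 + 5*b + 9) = -4*b^5 + 17*b^4 - 26*b^3 - 23*b^2 - b - 18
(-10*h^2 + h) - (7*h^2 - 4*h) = -17*h^2 + 5*h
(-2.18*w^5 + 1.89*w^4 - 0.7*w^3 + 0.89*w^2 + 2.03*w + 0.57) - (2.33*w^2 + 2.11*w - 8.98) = -2.18*w^5 + 1.89*w^4 - 0.7*w^3 - 1.44*w^2 - 0.0800000000000001*w + 9.55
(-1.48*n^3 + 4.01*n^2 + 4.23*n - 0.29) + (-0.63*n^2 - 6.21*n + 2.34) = -1.48*n^3 + 3.38*n^2 - 1.98*n + 2.05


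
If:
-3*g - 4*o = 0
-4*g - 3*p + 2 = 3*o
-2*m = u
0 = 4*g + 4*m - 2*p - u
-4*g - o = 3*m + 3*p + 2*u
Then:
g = -64/85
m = 74/85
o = 48/85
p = 94/85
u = -148/85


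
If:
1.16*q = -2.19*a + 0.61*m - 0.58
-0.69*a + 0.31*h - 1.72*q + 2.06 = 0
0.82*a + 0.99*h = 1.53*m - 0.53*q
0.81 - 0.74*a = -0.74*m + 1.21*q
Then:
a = -0.98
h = 1.21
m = 0.88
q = 1.81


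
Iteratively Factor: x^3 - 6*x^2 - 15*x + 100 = (x - 5)*(x^2 - x - 20) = (x - 5)^2*(x + 4)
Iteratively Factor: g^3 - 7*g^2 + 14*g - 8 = (g - 1)*(g^2 - 6*g + 8) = (g - 2)*(g - 1)*(g - 4)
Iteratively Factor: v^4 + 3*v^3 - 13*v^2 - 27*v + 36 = (v - 1)*(v^3 + 4*v^2 - 9*v - 36) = (v - 1)*(v + 3)*(v^2 + v - 12) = (v - 1)*(v + 3)*(v + 4)*(v - 3)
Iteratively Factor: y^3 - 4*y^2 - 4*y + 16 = (y - 4)*(y^2 - 4) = (y - 4)*(y + 2)*(y - 2)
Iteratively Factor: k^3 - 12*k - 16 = (k + 2)*(k^2 - 2*k - 8) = (k - 4)*(k + 2)*(k + 2)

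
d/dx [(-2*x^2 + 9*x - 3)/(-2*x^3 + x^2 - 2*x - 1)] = (-4*x^4 + 36*x^3 - 23*x^2 + 10*x - 15)/(4*x^6 - 4*x^5 + 9*x^4 + 2*x^2 + 4*x + 1)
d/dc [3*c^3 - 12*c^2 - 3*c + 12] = 9*c^2 - 24*c - 3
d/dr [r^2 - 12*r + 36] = 2*r - 12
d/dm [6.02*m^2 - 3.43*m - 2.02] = 12.04*m - 3.43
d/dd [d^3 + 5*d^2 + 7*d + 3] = 3*d^2 + 10*d + 7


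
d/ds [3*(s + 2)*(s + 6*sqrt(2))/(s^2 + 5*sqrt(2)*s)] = 3*(-2*s^2 - sqrt(2)*s^2 - 24*sqrt(2)*s - 120)/(s^2*(s^2 + 10*sqrt(2)*s + 50))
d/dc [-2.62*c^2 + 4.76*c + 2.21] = 4.76 - 5.24*c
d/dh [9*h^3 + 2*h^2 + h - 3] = 27*h^2 + 4*h + 1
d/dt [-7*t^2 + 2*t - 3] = 2 - 14*t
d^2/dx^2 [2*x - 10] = 0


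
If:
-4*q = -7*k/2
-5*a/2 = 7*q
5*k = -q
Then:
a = 0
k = 0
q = 0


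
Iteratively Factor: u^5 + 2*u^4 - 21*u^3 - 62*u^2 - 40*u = (u)*(u^4 + 2*u^3 - 21*u^2 - 62*u - 40) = u*(u + 1)*(u^3 + u^2 - 22*u - 40) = u*(u - 5)*(u + 1)*(u^2 + 6*u + 8) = u*(u - 5)*(u + 1)*(u + 4)*(u + 2)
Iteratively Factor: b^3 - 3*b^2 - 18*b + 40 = (b - 5)*(b^2 + 2*b - 8) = (b - 5)*(b + 4)*(b - 2)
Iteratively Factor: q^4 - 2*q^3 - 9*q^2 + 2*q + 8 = (q + 1)*(q^3 - 3*q^2 - 6*q + 8) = (q + 1)*(q + 2)*(q^2 - 5*q + 4) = (q - 4)*(q + 1)*(q + 2)*(q - 1)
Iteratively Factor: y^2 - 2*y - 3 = (y - 3)*(y + 1)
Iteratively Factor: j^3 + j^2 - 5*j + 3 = (j - 1)*(j^2 + 2*j - 3) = (j - 1)^2*(j + 3)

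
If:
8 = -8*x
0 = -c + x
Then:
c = -1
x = -1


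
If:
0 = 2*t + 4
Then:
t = -2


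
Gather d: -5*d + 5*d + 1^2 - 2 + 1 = 0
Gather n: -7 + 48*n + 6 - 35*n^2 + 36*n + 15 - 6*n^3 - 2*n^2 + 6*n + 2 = -6*n^3 - 37*n^2 + 90*n + 16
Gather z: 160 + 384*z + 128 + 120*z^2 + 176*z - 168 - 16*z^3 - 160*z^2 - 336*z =-16*z^3 - 40*z^2 + 224*z + 120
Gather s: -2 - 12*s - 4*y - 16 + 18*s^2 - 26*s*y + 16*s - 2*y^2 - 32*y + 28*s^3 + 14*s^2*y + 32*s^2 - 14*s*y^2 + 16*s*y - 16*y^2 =28*s^3 + s^2*(14*y + 50) + s*(-14*y^2 - 10*y + 4) - 18*y^2 - 36*y - 18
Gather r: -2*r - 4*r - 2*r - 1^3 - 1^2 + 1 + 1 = -8*r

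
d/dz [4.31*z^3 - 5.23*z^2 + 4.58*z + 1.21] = 12.93*z^2 - 10.46*z + 4.58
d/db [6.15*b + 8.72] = 6.15000000000000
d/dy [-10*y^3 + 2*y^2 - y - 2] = -30*y^2 + 4*y - 1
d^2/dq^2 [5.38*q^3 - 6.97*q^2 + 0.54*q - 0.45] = 32.28*q - 13.94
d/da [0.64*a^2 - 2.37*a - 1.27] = 1.28*a - 2.37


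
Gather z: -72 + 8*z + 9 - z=7*z - 63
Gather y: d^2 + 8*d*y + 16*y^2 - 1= d^2 + 8*d*y + 16*y^2 - 1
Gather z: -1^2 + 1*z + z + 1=2*z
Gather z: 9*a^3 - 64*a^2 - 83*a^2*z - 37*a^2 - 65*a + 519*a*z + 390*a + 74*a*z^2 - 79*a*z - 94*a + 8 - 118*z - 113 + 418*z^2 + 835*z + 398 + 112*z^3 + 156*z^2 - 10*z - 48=9*a^3 - 101*a^2 + 231*a + 112*z^3 + z^2*(74*a + 574) + z*(-83*a^2 + 440*a + 707) + 245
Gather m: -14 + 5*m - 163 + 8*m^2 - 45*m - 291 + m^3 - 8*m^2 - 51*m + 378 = m^3 - 91*m - 90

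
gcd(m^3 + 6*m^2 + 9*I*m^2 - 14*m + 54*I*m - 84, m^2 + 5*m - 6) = m + 6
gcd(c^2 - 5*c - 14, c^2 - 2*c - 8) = c + 2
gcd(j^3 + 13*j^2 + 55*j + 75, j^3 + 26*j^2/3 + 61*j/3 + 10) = j^2 + 8*j + 15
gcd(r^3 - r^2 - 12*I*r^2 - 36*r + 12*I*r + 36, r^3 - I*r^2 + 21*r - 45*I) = 1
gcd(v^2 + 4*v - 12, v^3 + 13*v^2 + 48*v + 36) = v + 6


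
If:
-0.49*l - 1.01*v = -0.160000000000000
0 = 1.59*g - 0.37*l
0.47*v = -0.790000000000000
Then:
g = 0.88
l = 3.79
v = -1.68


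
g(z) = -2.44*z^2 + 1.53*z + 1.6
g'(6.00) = -27.75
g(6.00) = -77.06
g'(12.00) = -57.03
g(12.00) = -331.40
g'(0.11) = 0.99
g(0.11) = 1.74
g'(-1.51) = 8.90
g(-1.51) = -6.27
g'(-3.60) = 19.10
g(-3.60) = -35.53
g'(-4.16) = 21.83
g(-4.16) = -46.99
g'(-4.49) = 23.44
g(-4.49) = -54.46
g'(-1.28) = 7.78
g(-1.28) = -4.36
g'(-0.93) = 6.07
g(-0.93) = -1.93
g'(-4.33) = 22.66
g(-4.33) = -50.77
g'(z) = 1.53 - 4.88*z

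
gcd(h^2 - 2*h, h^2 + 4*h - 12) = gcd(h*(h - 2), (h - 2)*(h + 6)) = h - 2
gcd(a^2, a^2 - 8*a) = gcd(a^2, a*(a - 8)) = a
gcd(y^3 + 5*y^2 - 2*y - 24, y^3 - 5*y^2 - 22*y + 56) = y^2 + 2*y - 8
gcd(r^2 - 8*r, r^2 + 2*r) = r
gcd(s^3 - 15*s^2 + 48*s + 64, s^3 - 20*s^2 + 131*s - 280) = s - 8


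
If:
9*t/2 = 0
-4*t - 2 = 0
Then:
No Solution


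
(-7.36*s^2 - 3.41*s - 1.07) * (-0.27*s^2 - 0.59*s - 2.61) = 1.9872*s^4 + 5.2631*s^3 + 21.5104*s^2 + 9.5314*s + 2.7927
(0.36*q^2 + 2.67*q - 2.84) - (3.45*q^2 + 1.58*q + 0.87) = -3.09*q^2 + 1.09*q - 3.71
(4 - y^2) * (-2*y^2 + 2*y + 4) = 2*y^4 - 2*y^3 - 12*y^2 + 8*y + 16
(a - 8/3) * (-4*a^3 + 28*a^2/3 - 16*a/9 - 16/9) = -4*a^4 + 20*a^3 - 80*a^2/3 + 80*a/27 + 128/27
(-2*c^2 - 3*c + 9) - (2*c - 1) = -2*c^2 - 5*c + 10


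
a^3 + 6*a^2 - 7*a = a*(a - 1)*(a + 7)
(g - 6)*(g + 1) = g^2 - 5*g - 6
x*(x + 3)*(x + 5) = x^3 + 8*x^2 + 15*x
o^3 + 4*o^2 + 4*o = o*(o + 2)^2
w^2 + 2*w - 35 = (w - 5)*(w + 7)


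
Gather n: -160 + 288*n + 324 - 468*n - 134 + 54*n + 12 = 42 - 126*n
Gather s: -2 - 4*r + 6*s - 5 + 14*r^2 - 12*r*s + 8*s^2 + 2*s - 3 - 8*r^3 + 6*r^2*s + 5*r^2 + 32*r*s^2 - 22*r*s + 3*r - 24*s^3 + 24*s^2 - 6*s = -8*r^3 + 19*r^2 - r - 24*s^3 + s^2*(32*r + 32) + s*(6*r^2 - 34*r + 2) - 10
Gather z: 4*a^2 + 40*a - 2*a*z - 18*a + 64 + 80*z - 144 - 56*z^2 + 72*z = 4*a^2 + 22*a - 56*z^2 + z*(152 - 2*a) - 80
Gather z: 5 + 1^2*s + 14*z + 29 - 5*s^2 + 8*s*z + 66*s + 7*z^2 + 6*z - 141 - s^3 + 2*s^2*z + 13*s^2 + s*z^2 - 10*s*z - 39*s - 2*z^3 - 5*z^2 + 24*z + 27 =-s^3 + 8*s^2 + 28*s - 2*z^3 + z^2*(s + 2) + z*(2*s^2 - 2*s + 44) - 80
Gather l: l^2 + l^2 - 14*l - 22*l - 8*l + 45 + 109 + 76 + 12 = 2*l^2 - 44*l + 242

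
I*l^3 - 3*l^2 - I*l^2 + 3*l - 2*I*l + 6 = (l - 2)*(l + 3*I)*(I*l + I)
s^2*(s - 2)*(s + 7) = s^4 + 5*s^3 - 14*s^2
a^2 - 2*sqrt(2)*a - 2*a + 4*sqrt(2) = (a - 2)*(a - 2*sqrt(2))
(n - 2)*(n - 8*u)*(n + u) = n^3 - 7*n^2*u - 2*n^2 - 8*n*u^2 + 14*n*u + 16*u^2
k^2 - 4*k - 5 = (k - 5)*(k + 1)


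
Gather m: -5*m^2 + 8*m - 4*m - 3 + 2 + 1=-5*m^2 + 4*m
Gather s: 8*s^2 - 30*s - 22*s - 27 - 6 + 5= 8*s^2 - 52*s - 28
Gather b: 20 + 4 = 24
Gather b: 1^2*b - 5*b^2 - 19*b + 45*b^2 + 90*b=40*b^2 + 72*b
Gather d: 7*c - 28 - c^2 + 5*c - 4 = -c^2 + 12*c - 32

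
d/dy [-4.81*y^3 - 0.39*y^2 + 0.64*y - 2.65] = -14.43*y^2 - 0.78*y + 0.64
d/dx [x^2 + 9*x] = 2*x + 9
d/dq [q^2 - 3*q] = 2*q - 3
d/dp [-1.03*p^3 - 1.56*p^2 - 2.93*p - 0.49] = -3.09*p^2 - 3.12*p - 2.93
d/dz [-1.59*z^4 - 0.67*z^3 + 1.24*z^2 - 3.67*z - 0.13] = -6.36*z^3 - 2.01*z^2 + 2.48*z - 3.67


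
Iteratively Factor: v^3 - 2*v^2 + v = (v - 1)*(v^2 - v) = (v - 1)^2*(v)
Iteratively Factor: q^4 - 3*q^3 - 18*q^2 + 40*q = (q - 2)*(q^3 - q^2 - 20*q) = q*(q - 2)*(q^2 - q - 20) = q*(q - 5)*(q - 2)*(q + 4)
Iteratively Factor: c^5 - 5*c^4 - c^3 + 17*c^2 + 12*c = (c - 3)*(c^4 - 2*c^3 - 7*c^2 - 4*c) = (c - 4)*(c - 3)*(c^3 + 2*c^2 + c) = (c - 4)*(c - 3)*(c + 1)*(c^2 + c) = c*(c - 4)*(c - 3)*(c + 1)*(c + 1)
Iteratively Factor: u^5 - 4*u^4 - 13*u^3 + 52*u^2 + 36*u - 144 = (u + 2)*(u^4 - 6*u^3 - u^2 + 54*u - 72) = (u - 2)*(u + 2)*(u^3 - 4*u^2 - 9*u + 36) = (u - 2)*(u + 2)*(u + 3)*(u^2 - 7*u + 12) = (u - 3)*(u - 2)*(u + 2)*(u + 3)*(u - 4)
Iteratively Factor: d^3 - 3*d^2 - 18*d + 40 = (d - 5)*(d^2 + 2*d - 8) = (d - 5)*(d - 2)*(d + 4)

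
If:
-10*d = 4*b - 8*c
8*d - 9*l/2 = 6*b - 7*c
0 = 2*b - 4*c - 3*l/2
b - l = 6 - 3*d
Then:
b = 2286/571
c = 1368/571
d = 180/571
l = -600/571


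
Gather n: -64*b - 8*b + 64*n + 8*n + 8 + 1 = -72*b + 72*n + 9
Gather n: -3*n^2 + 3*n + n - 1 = -3*n^2 + 4*n - 1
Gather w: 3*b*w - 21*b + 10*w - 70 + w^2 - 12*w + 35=-21*b + w^2 + w*(3*b - 2) - 35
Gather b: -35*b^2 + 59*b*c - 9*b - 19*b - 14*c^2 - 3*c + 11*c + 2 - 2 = -35*b^2 + b*(59*c - 28) - 14*c^2 + 8*c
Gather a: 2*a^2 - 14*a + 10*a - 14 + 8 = 2*a^2 - 4*a - 6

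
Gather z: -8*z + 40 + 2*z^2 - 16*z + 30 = 2*z^2 - 24*z + 70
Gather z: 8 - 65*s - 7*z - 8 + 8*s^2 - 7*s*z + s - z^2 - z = 8*s^2 - 64*s - z^2 + z*(-7*s - 8)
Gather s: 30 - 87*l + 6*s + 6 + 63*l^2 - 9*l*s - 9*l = 63*l^2 - 96*l + s*(6 - 9*l) + 36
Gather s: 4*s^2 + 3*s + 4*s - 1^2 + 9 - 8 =4*s^2 + 7*s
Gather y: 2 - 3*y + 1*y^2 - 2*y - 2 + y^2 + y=2*y^2 - 4*y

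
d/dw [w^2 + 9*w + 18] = 2*w + 9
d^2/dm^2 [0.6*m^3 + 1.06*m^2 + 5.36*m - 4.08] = 3.6*m + 2.12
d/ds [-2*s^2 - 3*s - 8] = -4*s - 3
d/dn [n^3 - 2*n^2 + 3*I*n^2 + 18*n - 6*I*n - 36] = 3*n^2 + n*(-4 + 6*I) + 18 - 6*I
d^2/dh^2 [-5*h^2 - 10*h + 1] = -10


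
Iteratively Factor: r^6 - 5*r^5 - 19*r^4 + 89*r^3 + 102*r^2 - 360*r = (r + 3)*(r^5 - 8*r^4 + 5*r^3 + 74*r^2 - 120*r) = (r - 2)*(r + 3)*(r^4 - 6*r^3 - 7*r^2 + 60*r) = (r - 4)*(r - 2)*(r + 3)*(r^3 - 2*r^2 - 15*r) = (r - 5)*(r - 4)*(r - 2)*(r + 3)*(r^2 + 3*r) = r*(r - 5)*(r - 4)*(r - 2)*(r + 3)*(r + 3)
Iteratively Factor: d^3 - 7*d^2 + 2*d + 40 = (d - 4)*(d^2 - 3*d - 10) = (d - 5)*(d - 4)*(d + 2)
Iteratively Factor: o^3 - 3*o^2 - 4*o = (o)*(o^2 - 3*o - 4) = o*(o - 4)*(o + 1)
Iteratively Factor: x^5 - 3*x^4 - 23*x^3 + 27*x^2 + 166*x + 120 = (x + 2)*(x^4 - 5*x^3 - 13*x^2 + 53*x + 60) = (x + 1)*(x + 2)*(x^3 - 6*x^2 - 7*x + 60) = (x - 4)*(x + 1)*(x + 2)*(x^2 - 2*x - 15) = (x - 4)*(x + 1)*(x + 2)*(x + 3)*(x - 5)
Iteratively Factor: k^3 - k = (k - 1)*(k^2 + k) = (k - 1)*(k + 1)*(k)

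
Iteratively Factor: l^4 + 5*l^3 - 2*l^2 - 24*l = (l + 4)*(l^3 + l^2 - 6*l) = (l + 3)*(l + 4)*(l^2 - 2*l) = l*(l + 3)*(l + 4)*(l - 2)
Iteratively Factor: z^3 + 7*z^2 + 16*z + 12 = (z + 2)*(z^2 + 5*z + 6) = (z + 2)*(z + 3)*(z + 2)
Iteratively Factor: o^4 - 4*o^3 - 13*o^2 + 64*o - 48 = (o - 1)*(o^3 - 3*o^2 - 16*o + 48) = (o - 1)*(o + 4)*(o^2 - 7*o + 12) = (o - 4)*(o - 1)*(o + 4)*(o - 3)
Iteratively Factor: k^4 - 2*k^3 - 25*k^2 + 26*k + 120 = (k + 4)*(k^3 - 6*k^2 - k + 30) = (k + 2)*(k + 4)*(k^2 - 8*k + 15) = (k - 3)*(k + 2)*(k + 4)*(k - 5)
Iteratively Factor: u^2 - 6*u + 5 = (u - 5)*(u - 1)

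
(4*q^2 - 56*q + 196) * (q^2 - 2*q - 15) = 4*q^4 - 64*q^3 + 248*q^2 + 448*q - 2940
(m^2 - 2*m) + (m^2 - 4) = 2*m^2 - 2*m - 4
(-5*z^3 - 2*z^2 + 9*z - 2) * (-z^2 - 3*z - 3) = 5*z^5 + 17*z^4 + 12*z^3 - 19*z^2 - 21*z + 6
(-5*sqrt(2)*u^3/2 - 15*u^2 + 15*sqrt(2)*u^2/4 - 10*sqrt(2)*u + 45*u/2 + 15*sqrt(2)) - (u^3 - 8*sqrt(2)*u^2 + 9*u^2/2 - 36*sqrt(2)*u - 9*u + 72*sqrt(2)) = -5*sqrt(2)*u^3/2 - u^3 - 39*u^2/2 + 47*sqrt(2)*u^2/4 + 63*u/2 + 26*sqrt(2)*u - 57*sqrt(2)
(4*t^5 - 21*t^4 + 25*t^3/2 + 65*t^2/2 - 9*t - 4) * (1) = 4*t^5 - 21*t^4 + 25*t^3/2 + 65*t^2/2 - 9*t - 4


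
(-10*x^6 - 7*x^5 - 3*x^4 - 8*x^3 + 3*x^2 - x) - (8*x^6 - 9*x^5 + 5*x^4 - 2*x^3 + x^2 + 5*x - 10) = -18*x^6 + 2*x^5 - 8*x^4 - 6*x^3 + 2*x^2 - 6*x + 10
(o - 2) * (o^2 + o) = o^3 - o^2 - 2*o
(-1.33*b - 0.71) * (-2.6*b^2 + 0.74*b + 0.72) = 3.458*b^3 + 0.8618*b^2 - 1.483*b - 0.5112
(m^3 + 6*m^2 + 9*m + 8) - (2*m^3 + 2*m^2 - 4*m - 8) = -m^3 + 4*m^2 + 13*m + 16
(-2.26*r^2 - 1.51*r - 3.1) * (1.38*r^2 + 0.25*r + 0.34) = -3.1188*r^4 - 2.6488*r^3 - 5.4239*r^2 - 1.2884*r - 1.054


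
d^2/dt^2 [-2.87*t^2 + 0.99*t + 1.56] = -5.74000000000000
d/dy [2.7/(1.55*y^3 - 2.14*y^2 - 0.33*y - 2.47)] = (-12.555*y^2 + 11.556*y + 0.891)/(-1.55*y^3 + 2.14*y^2 + 0.33*y + 2.47)^2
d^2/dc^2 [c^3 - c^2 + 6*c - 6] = 6*c - 2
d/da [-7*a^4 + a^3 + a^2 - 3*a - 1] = -28*a^3 + 3*a^2 + 2*a - 3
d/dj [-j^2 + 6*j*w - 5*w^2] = -2*j + 6*w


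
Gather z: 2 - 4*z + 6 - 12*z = 8 - 16*z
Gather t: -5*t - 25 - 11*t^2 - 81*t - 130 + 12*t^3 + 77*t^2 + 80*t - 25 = 12*t^3 + 66*t^2 - 6*t - 180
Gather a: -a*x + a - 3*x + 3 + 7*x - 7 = a*(1 - x) + 4*x - 4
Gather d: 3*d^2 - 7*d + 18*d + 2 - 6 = 3*d^2 + 11*d - 4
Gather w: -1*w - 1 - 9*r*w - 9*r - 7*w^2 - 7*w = -9*r - 7*w^2 + w*(-9*r - 8) - 1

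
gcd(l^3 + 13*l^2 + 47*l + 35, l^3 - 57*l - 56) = l^2 + 8*l + 7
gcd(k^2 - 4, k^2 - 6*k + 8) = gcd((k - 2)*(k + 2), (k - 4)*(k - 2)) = k - 2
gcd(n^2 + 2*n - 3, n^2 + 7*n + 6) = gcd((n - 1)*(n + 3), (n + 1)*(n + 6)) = 1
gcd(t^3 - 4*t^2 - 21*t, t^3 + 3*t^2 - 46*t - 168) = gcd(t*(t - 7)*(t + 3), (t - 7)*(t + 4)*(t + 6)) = t - 7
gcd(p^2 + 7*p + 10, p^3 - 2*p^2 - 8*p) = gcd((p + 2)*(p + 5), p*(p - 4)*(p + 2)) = p + 2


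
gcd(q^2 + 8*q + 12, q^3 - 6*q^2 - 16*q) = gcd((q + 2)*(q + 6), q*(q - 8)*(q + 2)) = q + 2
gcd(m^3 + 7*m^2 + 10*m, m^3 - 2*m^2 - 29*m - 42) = m + 2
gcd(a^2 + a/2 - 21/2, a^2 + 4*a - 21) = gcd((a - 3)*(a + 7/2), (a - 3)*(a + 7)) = a - 3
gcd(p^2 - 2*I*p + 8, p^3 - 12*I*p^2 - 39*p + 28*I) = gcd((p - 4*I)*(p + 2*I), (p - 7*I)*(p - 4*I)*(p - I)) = p - 4*I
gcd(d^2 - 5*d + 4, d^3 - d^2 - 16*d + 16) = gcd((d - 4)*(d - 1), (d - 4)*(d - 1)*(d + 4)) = d^2 - 5*d + 4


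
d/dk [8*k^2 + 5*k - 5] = 16*k + 5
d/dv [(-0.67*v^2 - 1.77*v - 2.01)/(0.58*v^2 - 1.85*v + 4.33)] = (2.2661*v^2 - 3.4706*v - 11.3826)/(0.3364*v^4 - 2.146*v^3 + 8.4453*v^2 - 16.021*v + 18.7489)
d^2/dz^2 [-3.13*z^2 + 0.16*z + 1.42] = -6.26000000000000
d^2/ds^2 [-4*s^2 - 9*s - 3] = -8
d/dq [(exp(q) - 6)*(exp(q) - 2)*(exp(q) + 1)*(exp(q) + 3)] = (4*exp(3*q) - 12*exp(2*q) - 34*exp(q) + 24)*exp(q)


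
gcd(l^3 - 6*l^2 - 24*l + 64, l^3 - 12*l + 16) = l^2 + 2*l - 8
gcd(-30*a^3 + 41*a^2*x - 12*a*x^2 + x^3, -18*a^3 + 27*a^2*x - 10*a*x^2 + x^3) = 6*a^2 - 7*a*x + x^2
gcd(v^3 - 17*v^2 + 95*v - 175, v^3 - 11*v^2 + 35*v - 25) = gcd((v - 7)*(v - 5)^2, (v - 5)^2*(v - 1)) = v^2 - 10*v + 25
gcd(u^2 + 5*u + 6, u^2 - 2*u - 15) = u + 3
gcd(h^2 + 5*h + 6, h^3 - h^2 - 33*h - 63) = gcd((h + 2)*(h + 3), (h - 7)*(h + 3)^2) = h + 3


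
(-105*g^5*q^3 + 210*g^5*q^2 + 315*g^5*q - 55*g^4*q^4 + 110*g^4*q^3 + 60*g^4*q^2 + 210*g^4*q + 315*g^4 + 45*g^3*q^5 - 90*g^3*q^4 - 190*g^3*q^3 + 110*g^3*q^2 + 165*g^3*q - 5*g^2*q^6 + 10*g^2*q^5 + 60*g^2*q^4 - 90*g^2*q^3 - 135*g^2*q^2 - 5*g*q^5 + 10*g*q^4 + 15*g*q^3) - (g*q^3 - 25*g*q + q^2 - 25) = -105*g^5*q^3 + 210*g^5*q^2 + 315*g^5*q - 55*g^4*q^4 + 110*g^4*q^3 + 60*g^4*q^2 + 210*g^4*q + 315*g^4 + 45*g^3*q^5 - 90*g^3*q^4 - 190*g^3*q^3 + 110*g^3*q^2 + 165*g^3*q - 5*g^2*q^6 + 10*g^2*q^5 + 60*g^2*q^4 - 90*g^2*q^3 - 135*g^2*q^2 - 5*g*q^5 + 10*g*q^4 + 14*g*q^3 + 25*g*q - q^2 + 25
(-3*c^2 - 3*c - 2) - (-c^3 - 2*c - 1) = c^3 - 3*c^2 - c - 1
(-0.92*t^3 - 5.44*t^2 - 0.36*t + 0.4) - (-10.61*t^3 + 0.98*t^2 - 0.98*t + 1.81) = 9.69*t^3 - 6.42*t^2 + 0.62*t - 1.41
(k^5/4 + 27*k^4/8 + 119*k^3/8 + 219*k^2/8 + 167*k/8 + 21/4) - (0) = k^5/4 + 27*k^4/8 + 119*k^3/8 + 219*k^2/8 + 167*k/8 + 21/4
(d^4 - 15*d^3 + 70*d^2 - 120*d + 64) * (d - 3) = d^5 - 18*d^4 + 115*d^3 - 330*d^2 + 424*d - 192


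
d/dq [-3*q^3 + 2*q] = 2 - 9*q^2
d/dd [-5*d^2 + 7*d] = 7 - 10*d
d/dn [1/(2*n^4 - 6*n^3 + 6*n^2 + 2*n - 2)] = (-4*n^3 + 9*n^2 - 6*n - 1)/(2*(n^4 - 3*n^3 + 3*n^2 + n - 1)^2)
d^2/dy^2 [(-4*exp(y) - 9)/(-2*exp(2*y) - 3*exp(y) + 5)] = (16*exp(4*y) + 120*exp(3*y) + 402*exp(2*y) + 501*exp(y) + 235)*exp(y)/(8*exp(6*y) + 36*exp(5*y) - 6*exp(4*y) - 153*exp(3*y) + 15*exp(2*y) + 225*exp(y) - 125)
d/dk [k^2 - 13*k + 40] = 2*k - 13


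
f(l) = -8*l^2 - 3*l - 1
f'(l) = -16*l - 3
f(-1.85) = -22.83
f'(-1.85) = 26.60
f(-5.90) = -261.78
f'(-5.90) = 91.40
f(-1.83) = -22.30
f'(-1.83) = 26.28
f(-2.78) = -54.49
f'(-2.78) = 41.48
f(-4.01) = -117.61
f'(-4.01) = 61.16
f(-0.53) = -1.66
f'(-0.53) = 5.48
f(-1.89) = -23.91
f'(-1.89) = 27.24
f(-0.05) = -0.87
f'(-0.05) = -2.20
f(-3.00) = -64.00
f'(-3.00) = 45.00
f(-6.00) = -271.00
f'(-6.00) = 93.00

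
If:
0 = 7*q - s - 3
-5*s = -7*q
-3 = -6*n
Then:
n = 1/2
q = 15/28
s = 3/4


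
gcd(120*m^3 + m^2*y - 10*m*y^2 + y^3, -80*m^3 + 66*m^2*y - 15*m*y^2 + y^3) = 40*m^2 - 13*m*y + y^2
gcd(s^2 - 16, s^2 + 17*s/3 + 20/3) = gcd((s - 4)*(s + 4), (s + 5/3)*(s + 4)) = s + 4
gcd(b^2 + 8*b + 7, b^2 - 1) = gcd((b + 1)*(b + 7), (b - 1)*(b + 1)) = b + 1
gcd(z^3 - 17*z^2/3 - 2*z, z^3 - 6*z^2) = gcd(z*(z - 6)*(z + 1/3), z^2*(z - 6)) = z^2 - 6*z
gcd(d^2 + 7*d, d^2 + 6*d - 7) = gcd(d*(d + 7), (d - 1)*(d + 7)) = d + 7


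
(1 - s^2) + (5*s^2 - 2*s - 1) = 4*s^2 - 2*s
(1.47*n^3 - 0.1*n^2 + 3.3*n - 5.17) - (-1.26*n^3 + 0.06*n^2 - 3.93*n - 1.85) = 2.73*n^3 - 0.16*n^2 + 7.23*n - 3.32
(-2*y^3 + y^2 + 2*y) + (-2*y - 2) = -2*y^3 + y^2 - 2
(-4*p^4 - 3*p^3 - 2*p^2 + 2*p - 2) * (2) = -8*p^4 - 6*p^3 - 4*p^2 + 4*p - 4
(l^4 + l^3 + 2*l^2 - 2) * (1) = l^4 + l^3 + 2*l^2 - 2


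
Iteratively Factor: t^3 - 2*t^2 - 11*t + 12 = (t - 4)*(t^2 + 2*t - 3) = (t - 4)*(t - 1)*(t + 3)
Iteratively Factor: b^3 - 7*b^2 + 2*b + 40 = (b - 4)*(b^2 - 3*b - 10) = (b - 4)*(b + 2)*(b - 5)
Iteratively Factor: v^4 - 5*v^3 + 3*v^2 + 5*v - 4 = (v - 1)*(v^3 - 4*v^2 - v + 4) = (v - 1)*(v + 1)*(v^2 - 5*v + 4) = (v - 1)^2*(v + 1)*(v - 4)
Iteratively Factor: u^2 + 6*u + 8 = (u + 4)*(u + 2)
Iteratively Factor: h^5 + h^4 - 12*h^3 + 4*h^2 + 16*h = (h)*(h^4 + h^3 - 12*h^2 + 4*h + 16) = h*(h + 4)*(h^3 - 3*h^2 + 4) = h*(h - 2)*(h + 4)*(h^2 - h - 2) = h*(h - 2)^2*(h + 4)*(h + 1)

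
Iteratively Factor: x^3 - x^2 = (x)*(x^2 - x) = x^2*(x - 1)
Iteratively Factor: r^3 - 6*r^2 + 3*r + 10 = (r - 2)*(r^2 - 4*r - 5) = (r - 2)*(r + 1)*(r - 5)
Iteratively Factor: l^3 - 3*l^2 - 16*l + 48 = (l + 4)*(l^2 - 7*l + 12) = (l - 4)*(l + 4)*(l - 3)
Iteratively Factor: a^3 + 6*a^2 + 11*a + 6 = (a + 2)*(a^2 + 4*a + 3) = (a + 2)*(a + 3)*(a + 1)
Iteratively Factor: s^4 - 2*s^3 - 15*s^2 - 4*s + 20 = (s + 2)*(s^3 - 4*s^2 - 7*s + 10) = (s - 5)*(s + 2)*(s^2 + s - 2) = (s - 5)*(s + 2)^2*(s - 1)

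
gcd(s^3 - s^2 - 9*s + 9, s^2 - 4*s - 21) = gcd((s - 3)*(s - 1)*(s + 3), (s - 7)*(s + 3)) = s + 3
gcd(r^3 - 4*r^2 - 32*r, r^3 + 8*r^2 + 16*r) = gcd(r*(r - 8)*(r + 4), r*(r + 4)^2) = r^2 + 4*r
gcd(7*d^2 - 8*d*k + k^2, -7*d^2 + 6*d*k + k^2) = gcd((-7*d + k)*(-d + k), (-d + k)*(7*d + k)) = d - k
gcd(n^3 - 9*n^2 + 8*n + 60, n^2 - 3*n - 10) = n^2 - 3*n - 10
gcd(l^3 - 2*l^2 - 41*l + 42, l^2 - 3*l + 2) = l - 1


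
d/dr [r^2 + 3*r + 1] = 2*r + 3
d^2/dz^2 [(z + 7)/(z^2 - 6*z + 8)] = 2*(4*(z - 3)^2*(z + 7) - (3*z + 1)*(z^2 - 6*z + 8))/(z^2 - 6*z + 8)^3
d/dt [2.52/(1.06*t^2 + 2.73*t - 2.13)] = (-5.3424*t - 6.8796)/(1.06*t^2 + 2.73*t - 2.13)^2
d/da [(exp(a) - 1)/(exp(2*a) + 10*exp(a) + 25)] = (7 - exp(a))*exp(a)/(exp(3*a) + 15*exp(2*a) + 75*exp(a) + 125)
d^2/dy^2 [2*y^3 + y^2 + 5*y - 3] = 12*y + 2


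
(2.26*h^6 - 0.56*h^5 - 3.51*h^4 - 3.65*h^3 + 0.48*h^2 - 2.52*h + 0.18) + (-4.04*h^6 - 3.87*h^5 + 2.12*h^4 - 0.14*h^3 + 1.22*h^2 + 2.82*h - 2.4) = -1.78*h^6 - 4.43*h^5 - 1.39*h^4 - 3.79*h^3 + 1.7*h^2 + 0.3*h - 2.22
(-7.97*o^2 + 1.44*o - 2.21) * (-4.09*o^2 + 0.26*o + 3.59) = 32.5973*o^4 - 7.9618*o^3 - 19.199*o^2 + 4.595*o - 7.9339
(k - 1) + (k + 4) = 2*k + 3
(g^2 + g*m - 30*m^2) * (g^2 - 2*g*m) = g^4 - g^3*m - 32*g^2*m^2 + 60*g*m^3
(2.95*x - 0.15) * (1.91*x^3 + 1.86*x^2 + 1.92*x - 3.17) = 5.6345*x^4 + 5.2005*x^3 + 5.385*x^2 - 9.6395*x + 0.4755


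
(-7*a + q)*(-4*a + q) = 28*a^2 - 11*a*q + q^2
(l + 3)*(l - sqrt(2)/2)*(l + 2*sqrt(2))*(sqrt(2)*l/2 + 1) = sqrt(2)*l^4/2 + 3*sqrt(2)*l^3/2 + 5*l^3/2 + sqrt(2)*l^2/2 + 15*l^2/2 - 2*l + 3*sqrt(2)*l/2 - 6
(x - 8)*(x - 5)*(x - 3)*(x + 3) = x^4 - 13*x^3 + 31*x^2 + 117*x - 360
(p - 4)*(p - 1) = p^2 - 5*p + 4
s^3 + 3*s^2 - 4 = (s - 1)*(s + 2)^2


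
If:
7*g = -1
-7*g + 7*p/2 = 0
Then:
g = -1/7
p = -2/7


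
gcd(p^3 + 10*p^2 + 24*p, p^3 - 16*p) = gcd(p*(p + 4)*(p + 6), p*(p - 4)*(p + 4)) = p^2 + 4*p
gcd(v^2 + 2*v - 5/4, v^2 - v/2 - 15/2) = v + 5/2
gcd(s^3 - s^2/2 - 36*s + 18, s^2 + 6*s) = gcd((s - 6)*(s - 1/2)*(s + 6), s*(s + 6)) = s + 6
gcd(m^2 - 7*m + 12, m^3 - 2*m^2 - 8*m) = m - 4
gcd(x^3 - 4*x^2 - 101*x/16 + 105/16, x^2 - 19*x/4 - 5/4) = x - 5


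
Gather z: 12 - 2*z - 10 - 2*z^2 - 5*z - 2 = -2*z^2 - 7*z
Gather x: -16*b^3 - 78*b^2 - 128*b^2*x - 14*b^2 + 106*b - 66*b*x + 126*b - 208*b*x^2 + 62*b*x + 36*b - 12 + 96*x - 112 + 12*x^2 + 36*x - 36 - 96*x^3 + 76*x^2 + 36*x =-16*b^3 - 92*b^2 + 268*b - 96*x^3 + x^2*(88 - 208*b) + x*(-128*b^2 - 4*b + 168) - 160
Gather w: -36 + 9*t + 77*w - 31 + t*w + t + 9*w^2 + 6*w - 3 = 10*t + 9*w^2 + w*(t + 83) - 70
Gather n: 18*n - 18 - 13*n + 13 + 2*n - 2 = 7*n - 7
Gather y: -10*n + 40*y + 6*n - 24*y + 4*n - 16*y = 0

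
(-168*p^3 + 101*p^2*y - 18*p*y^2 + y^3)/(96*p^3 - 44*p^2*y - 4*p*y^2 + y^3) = (21*p^2 - 10*p*y + y^2)/(-12*p^2 + 4*p*y + y^2)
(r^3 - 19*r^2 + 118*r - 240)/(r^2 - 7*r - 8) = (r^2 - 11*r + 30)/(r + 1)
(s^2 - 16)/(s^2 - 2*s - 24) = (s - 4)/(s - 6)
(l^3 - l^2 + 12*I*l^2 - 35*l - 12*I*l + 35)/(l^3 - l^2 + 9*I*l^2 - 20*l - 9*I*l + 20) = (l + 7*I)/(l + 4*I)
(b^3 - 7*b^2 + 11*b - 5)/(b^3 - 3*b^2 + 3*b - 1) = (b - 5)/(b - 1)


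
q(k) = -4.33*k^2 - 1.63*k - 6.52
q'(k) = -8.66*k - 1.63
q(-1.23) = -11.07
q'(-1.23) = 9.02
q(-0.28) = -6.40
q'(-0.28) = 0.79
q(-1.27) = -11.43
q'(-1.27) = 9.37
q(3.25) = -57.55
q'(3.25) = -29.78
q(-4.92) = -103.31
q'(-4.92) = 40.98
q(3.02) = -50.93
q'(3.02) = -27.78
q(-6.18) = -161.82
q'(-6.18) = 51.89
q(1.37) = -16.88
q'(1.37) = -13.49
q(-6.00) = -152.62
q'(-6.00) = 50.33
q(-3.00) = -40.60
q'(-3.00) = 24.35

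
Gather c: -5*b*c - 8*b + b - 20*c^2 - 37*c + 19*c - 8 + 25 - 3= -7*b - 20*c^2 + c*(-5*b - 18) + 14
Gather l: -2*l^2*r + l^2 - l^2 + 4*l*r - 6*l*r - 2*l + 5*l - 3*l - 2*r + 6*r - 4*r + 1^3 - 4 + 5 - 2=-2*l^2*r - 2*l*r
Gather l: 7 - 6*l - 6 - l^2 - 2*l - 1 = -l^2 - 8*l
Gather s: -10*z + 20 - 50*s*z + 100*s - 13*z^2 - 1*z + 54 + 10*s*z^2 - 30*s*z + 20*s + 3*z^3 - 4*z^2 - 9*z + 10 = s*(10*z^2 - 80*z + 120) + 3*z^3 - 17*z^2 - 20*z + 84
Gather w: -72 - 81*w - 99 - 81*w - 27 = -162*w - 198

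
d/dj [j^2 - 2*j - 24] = 2*j - 2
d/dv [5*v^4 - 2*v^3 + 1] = v^2*(20*v - 6)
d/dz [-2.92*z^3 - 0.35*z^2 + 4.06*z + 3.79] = -8.76*z^2 - 0.7*z + 4.06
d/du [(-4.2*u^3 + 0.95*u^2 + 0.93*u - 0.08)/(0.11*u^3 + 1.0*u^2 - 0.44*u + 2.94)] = (-4.3045*u^4 + 3.4914*u^3 - 38.3656*u^2 + 5.746*u + 2.699)/(0.0121*u^6 + 0.22*u^5 + 0.9032*u^4 - 0.2332*u^3 + 6.0736*u^2 - 2.5872*u + 8.6436)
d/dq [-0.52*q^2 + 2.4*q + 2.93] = 2.4 - 1.04*q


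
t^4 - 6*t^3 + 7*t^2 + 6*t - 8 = (t - 4)*(t - 2)*(t - 1)*(t + 1)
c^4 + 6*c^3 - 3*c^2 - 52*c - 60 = (c - 3)*(c + 2)^2*(c + 5)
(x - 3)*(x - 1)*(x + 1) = x^3 - 3*x^2 - x + 3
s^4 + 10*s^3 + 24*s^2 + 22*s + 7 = (s + 1)^3*(s + 7)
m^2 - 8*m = m*(m - 8)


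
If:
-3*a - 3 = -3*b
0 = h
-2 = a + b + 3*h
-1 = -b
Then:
No Solution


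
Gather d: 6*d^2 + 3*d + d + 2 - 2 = 6*d^2 + 4*d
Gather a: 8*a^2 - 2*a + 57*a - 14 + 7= 8*a^2 + 55*a - 7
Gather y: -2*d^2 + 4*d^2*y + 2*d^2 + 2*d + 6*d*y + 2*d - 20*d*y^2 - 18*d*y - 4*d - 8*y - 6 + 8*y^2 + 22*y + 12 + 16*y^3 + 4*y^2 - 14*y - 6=16*y^3 + y^2*(12 - 20*d) + y*(4*d^2 - 12*d)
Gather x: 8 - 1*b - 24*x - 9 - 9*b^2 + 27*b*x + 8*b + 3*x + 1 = -9*b^2 + 7*b + x*(27*b - 21)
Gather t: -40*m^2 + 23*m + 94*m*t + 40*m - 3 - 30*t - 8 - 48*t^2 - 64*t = -40*m^2 + 63*m - 48*t^2 + t*(94*m - 94) - 11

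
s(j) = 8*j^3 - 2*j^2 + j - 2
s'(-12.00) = 3505.00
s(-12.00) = -14126.00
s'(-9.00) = 1981.00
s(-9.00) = -6005.00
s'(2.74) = 170.22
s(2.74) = 150.29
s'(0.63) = 8.01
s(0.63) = -0.16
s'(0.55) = 6.06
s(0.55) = -0.72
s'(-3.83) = 368.37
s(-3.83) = -484.62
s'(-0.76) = 17.90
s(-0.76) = -7.43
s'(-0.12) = 1.83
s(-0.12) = -2.16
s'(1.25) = 33.50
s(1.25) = 11.75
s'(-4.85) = 584.94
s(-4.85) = -966.57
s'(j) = 24*j^2 - 4*j + 1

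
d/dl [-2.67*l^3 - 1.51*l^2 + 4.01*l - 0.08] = -8.01*l^2 - 3.02*l + 4.01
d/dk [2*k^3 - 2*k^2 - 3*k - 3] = 6*k^2 - 4*k - 3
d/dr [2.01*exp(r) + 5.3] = 2.01*exp(r)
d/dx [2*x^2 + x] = 4*x + 1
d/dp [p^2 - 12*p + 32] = 2*p - 12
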